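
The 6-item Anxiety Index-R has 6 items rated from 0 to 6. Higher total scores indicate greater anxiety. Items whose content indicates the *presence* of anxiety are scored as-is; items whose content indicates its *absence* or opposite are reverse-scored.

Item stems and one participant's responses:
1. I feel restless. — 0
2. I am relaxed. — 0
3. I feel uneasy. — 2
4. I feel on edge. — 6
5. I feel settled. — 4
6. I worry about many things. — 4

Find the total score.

20

Items 2, 5 describe the absence/opposite of anxiety → reverse-score.
reversed = (0+6) − raw = 6 − raw.
  item 1: 0
  item 2: 6 − 0 = 6
  item 3: 2
  item 4: 6
  item 5: 6 − 4 = 2
  item 6: 4
Total = 0 + 6 + 2 + 6 + 2 + 4 = 20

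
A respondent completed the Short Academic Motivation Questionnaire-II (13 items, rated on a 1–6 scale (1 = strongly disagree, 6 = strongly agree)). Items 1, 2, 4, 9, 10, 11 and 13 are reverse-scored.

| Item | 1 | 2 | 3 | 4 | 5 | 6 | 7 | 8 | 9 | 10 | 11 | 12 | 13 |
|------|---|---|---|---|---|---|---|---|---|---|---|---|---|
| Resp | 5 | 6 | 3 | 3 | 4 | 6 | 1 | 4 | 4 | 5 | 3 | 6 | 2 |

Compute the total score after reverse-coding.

45

Reversing items 1, 2, 4, 9, 10, 11, and 13 with 7 − raw:
Total = (7−5) + (7−6) + 3 + (7−3) + 4 + 6 + 1 + 4 + (7−4) + (7−5) + (7−3) + 6 + (7−2)
      = 2 + 1 + 3 + 4 + 4 + 6 + 1 + 4 + 3 + 2 + 4 + 6 + 5 = 45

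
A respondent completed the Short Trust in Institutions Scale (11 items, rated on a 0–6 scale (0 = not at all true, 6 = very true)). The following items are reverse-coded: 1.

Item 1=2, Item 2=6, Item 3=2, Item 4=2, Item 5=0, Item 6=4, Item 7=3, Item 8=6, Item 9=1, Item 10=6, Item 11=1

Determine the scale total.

35

Reverse-coded items (reversed = (0+6) − raw = 6 − raw):
  item 1: 6 − 2 = 4
Scored responses: 4, 6, 2, 2, 0, 4, 3, 6, 1, 6, 1
Total = 4 + 6 + 2 + 2 + 0 + 4 + 3 + 6 + 1 + 6 + 1 = 35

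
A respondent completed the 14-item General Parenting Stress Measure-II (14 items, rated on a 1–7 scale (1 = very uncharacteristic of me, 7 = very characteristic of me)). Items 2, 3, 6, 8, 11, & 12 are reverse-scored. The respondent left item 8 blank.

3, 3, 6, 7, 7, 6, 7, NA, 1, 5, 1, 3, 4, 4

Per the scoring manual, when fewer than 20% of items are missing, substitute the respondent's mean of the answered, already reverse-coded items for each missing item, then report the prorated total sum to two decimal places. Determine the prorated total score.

63.54

Reverse-coded (reverse-coded value = 8 − response):
  item 2: 8 − 3 = 5
  item 3: 8 − 6 = 2
  item 6: 8 − 6 = 2
  item 11: 8 − 1 = 7
  item 12: 8 − 3 = 5
Completed scored items (13 of 14): 3, 5, 2, 7, 7, 2, 7, 1, 5, 7, 5, 4, 4; sum = 59.
Person mean = 59 / 13 ≈ 4.5385
Prorated total = (59 / 13) × 14 = 63.54 (to 2 dp)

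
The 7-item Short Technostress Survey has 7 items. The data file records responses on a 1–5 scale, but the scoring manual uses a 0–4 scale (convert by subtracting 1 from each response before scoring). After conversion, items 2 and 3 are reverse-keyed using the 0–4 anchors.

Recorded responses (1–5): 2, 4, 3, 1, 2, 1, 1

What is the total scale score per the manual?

5

Convert to 0–4: 1, 3, 2, 0, 1, 0, 0
Reverse-coded (reverse-coded value = 4 − response):
  item 2: 4 − 3 = 1
  item 3: 4 − 2 = 2
Scored: 1, 1, 2, 0, 1, 0, 0
Total = 5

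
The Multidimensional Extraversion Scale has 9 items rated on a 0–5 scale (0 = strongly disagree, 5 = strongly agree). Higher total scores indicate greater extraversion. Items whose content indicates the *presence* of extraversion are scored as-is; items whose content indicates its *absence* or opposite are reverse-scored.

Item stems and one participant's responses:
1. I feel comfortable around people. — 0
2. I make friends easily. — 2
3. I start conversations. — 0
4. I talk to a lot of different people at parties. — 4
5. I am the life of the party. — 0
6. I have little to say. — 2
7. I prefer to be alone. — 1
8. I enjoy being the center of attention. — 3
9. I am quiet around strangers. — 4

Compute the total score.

17

Items 6, 7, 9 describe the absence/opposite of extraversion → reverse-score.
reverse-coded value = 5 − response.
  item 1: 0
  item 2: 2
  item 3: 0
  item 4: 4
  item 5: 0
  item 6: 5 − 2 = 3
  item 7: 5 − 1 = 4
  item 8: 3
  item 9: 5 − 4 = 1
Total = 0 + 2 + 0 + 4 + 0 + 3 + 4 + 3 + 1 = 17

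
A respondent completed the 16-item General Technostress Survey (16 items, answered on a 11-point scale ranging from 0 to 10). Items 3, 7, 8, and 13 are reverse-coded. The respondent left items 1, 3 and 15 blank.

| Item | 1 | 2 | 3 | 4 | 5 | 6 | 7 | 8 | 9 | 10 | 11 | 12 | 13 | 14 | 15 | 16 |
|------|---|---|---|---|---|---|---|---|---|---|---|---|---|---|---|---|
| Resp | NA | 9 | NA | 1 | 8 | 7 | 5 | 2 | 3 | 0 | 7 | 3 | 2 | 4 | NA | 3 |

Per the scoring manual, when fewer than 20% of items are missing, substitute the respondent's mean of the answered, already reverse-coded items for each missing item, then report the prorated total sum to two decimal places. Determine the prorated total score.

Reverse-coded (on a 0–10 scale, reversed = 10 − raw):
  item 7: 10 − 5 = 5
  item 8: 10 − 2 = 8
  item 13: 10 − 2 = 8
Completed scored items (13 of 16): 9, 1, 8, 7, 5, 8, 3, 0, 7, 3, 8, 4, 3; sum = 66.
Person mean = 66 / 13 ≈ 5.0769
Prorated total = (66 / 13) × 16 = 81.23 (to 2 dp)

81.23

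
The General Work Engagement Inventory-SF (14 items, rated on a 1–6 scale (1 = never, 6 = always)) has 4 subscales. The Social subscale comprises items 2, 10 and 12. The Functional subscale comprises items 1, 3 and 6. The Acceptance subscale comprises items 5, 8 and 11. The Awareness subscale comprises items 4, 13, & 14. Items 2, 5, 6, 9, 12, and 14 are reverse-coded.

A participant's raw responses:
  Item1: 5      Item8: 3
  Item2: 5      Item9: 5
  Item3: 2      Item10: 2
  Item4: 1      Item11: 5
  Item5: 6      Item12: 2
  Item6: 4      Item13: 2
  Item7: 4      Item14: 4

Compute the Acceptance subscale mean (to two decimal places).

Acceptance items: 5, 8, 11.
Of these, item 5 is reverse-coded; on a 1–6 scale, reversed = 7 − raw.
  item 5: 7 − 6 = 1
  item 8: 3
  item 11: 5
Sum = 1 + 3 + 5 = 9
Mean = 9 / 3 = 3.00

3.00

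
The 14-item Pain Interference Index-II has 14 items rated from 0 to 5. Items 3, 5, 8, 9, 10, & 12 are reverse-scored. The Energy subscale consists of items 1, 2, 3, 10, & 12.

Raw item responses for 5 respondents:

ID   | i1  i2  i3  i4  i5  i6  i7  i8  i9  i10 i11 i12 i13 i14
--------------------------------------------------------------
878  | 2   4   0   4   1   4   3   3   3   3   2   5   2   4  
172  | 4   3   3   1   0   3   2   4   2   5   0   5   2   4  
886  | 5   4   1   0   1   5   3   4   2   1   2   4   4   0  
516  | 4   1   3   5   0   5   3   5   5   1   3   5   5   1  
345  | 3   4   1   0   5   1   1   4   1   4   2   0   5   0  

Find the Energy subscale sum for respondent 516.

11

Respondent 516 raw: 4, 1, 3, 5, 0, 5, 3, 5, 5, 1, 3, 5, 5, 1.
Energy items: 1, 2, 3, 10, 12.
Reverse-coded (on a 0–5 scale, reversed = 5 − raw):
  item 1: 4
  item 2: 1
  item 3: 5 − 3 = 2
  item 10: 5 − 1 = 4
  item 12: 5 − 5 = 0
Sum = 4 + 1 + 2 + 4 + 0 = 11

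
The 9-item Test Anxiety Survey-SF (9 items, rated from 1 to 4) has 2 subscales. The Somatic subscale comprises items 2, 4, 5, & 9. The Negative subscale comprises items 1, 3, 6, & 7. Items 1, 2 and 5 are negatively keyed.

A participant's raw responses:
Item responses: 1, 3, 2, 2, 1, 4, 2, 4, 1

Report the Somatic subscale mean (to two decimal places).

Somatic items: 2, 4, 5, 9.
Of these, items 2 and 5 are negatively keyed; on a 1–4 scale, reversed = 5 − raw.
  item 2: 5 − 3 = 2
  item 4: 2
  item 5: 5 − 1 = 4
  item 9: 1
Sum = 2 + 2 + 4 + 1 = 9
Mean = 9 / 4 = 2.25

2.25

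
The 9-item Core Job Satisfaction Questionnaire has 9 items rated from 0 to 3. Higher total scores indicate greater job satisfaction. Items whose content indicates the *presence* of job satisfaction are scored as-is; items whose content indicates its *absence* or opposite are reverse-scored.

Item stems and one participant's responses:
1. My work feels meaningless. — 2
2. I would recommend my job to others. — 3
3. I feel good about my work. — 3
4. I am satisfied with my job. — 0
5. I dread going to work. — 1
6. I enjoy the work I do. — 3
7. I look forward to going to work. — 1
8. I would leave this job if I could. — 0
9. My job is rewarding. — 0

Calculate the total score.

Items 1, 5, 8 describe the absence/opposite of job satisfaction → reverse-score.
reverse-coded value = 3 − response.
  item 1: 3 − 2 = 1
  item 2: 3
  item 3: 3
  item 4: 0
  item 5: 3 − 1 = 2
  item 6: 3
  item 7: 1
  item 8: 3 − 0 = 3
  item 9: 0
Total = 1 + 3 + 3 + 0 + 2 + 3 + 1 + 3 + 0 = 16

16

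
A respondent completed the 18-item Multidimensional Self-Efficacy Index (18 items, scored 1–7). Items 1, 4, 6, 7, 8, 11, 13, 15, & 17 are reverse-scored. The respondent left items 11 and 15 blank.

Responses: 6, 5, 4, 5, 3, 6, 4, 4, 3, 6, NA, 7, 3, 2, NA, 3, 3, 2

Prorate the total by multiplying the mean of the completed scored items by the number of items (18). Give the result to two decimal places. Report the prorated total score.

67.50

Reverse-coded (on a 1–7 scale, reversed = 8 − raw):
  item 1: 8 − 6 = 2
  item 4: 8 − 5 = 3
  item 6: 8 − 6 = 2
  item 7: 8 − 4 = 4
  item 8: 8 − 4 = 4
  item 13: 8 − 3 = 5
  item 17: 8 − 3 = 5
Completed scored items (16 of 18): 2, 5, 4, 3, 3, 2, 4, 4, 3, 6, 7, 5, 2, 3, 5, 2; sum = 60.
Person mean = 60 / 16 ≈ 3.7500
Prorated total = (60 / 16) × 18 = 67.50 (to 2 dp)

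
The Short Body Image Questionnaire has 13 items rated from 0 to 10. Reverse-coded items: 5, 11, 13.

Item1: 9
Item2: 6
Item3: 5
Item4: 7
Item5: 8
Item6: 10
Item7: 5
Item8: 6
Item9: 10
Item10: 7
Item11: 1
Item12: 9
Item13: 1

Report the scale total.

94

Reverse-coded items (reverse-coded value = 10 − response):
  item 5: 10 − 8 = 2
  item 11: 10 − 1 = 9
  item 13: 10 − 1 = 9
Scored responses: 9, 6, 5, 7, 2, 10, 5, 6, 10, 7, 9, 9, 9
Total = 9 + 6 + 5 + 7 + 2 + 10 + 5 + 6 + 10 + 7 + 9 + 9 + 9 = 94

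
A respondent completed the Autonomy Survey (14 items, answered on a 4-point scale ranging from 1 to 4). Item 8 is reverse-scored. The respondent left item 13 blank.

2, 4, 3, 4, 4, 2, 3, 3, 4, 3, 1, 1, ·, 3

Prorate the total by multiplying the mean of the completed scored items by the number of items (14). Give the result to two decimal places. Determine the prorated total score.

38.77

Reverse-coded (on a 1–4 scale, reversed = 5 − raw):
  item 8: 5 − 3 = 2
Completed scored items (13 of 14): 2, 4, 3, 4, 4, 2, 3, 2, 4, 3, 1, 1, 3; sum = 36.
Person mean = 36 / 13 ≈ 2.7692
Prorated total = (36 / 13) × 14 = 38.77 (to 2 dp)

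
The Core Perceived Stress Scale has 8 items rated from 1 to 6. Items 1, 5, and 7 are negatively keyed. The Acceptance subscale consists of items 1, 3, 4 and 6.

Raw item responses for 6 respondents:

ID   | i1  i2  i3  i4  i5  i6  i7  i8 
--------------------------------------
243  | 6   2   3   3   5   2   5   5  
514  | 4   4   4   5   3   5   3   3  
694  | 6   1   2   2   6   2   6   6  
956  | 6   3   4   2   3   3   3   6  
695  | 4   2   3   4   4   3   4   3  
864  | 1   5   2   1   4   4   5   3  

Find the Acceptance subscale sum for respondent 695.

13

Respondent 695 raw: 4, 2, 3, 4, 4, 3, 4, 3.
Acceptance items: 1, 3, 4, 6.
Reverse-coded (reverse-coded value = 7 − response):
  item 1: 7 − 4 = 3
  item 3: 3
  item 4: 4
  item 6: 3
Sum = 3 + 3 + 4 + 3 = 13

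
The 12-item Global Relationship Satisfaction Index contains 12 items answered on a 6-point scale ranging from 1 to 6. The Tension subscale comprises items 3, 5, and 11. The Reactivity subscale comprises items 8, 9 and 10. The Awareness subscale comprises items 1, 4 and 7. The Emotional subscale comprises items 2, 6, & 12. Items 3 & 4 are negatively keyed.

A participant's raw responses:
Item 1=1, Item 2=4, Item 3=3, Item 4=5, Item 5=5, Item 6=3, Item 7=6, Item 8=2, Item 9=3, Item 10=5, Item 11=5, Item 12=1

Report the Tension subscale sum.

14

Tension items: 3, 5, 11.
Of these, item 3 is negatively keyed; reversed = (1+6) − raw = 7 − raw.
  item 3: 7 − 3 = 4
  item 5: 5
  item 11: 5
Sum = 4 + 5 + 5 = 14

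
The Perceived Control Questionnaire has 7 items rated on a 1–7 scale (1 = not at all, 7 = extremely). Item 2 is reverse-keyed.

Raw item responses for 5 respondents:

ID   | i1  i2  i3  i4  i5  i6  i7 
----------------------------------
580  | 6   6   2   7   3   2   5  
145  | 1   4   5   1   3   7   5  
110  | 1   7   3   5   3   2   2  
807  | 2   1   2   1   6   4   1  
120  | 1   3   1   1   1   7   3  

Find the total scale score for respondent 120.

Respondent 120 raw: 1, 3, 1, 1, 1, 7, 3.
Reverse-coded (reverse-coded value = 8 − response):
  item 1: 1
  item 2: 8 − 3 = 5
  item 3: 1
  item 4: 1
  item 5: 1
  item 6: 7
  item 7: 3
Sum = 1 + 5 + 1 + 1 + 1 + 7 + 3 = 19

19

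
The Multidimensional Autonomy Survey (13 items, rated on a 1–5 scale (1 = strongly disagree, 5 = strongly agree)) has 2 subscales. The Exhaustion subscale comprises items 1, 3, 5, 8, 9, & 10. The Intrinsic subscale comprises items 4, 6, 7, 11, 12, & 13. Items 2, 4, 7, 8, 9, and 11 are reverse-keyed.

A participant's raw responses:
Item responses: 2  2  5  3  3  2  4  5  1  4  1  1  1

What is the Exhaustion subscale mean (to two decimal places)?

3.33

Exhaustion items: 1, 3, 5, 8, 9, 10.
Of these, items 8 and 9 are reverse-keyed; reversed = (1+5) − raw = 6 − raw.
  item 1: 2
  item 3: 5
  item 5: 3
  item 8: 6 − 5 = 1
  item 9: 6 − 1 = 5
  item 10: 4
Sum = 2 + 5 + 3 + 1 + 5 + 4 = 20
Mean = 20 / 6 = 3.33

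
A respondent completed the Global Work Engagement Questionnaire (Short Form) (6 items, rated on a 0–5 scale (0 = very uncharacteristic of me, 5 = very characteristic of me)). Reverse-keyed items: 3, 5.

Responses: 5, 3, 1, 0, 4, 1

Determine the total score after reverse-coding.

Apply reverse scoring (on a 0–5 scale, reversed = 5 − raw):
  item 3: 5 − 1 = 4
  item 5: 5 − 4 = 1
Scored items: 5, 3, 4, 0, 1, 1
Total = 5 + 3 + 4 + 0 + 1 + 1 = 14

14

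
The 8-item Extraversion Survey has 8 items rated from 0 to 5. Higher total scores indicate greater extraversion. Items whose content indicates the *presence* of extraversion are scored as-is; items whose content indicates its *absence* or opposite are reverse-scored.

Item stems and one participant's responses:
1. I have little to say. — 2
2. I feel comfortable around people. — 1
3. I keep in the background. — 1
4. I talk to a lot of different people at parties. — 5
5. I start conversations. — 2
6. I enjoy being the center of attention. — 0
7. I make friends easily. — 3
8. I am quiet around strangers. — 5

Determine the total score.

Items 1, 3, 8 describe the absence/opposite of extraversion → reverse-score.
reverse-coded value = 5 − response.
  item 1: 5 − 2 = 3
  item 2: 1
  item 3: 5 − 1 = 4
  item 4: 5
  item 5: 2
  item 6: 0
  item 7: 3
  item 8: 5 − 5 = 0
Total = 3 + 1 + 4 + 5 + 2 + 0 + 3 + 0 = 18

18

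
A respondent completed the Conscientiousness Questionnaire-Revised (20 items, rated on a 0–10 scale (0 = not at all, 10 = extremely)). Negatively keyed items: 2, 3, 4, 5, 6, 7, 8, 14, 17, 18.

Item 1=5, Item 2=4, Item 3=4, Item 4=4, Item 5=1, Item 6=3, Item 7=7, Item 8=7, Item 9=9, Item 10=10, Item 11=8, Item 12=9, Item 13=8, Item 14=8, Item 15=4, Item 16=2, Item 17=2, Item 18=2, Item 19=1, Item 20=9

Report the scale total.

123

Reversing items 2, 3, 4, 5, 6, 7, 8, 14, 17, & 18 with 10 − raw:
Total = 5 + (10−4) + (10−4) + (10−4) + (10−1) + (10−3) + (10−7) + (10−7) + 9 + 10 + 8 + 9 + 8 + (10−8) + 4 + 2 + (10−2) + (10−2) + 1 + 9
      = 5 + 6 + 6 + 6 + 9 + 7 + 3 + 3 + 9 + 10 + 8 + 9 + 8 + 2 + 4 + 2 + 8 + 8 + 1 + 9 = 123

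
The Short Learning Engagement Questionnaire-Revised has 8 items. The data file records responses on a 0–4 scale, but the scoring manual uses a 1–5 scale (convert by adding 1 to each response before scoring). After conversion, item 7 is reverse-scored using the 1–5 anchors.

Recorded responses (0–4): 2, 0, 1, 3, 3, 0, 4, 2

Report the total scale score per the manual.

19

Convert to 1–5: 3, 1, 2, 4, 4, 1, 5, 3
Reverse-coded (reverse-coded value = 6 − response):
  item 7: 6 − 5 = 1
Scored: 3, 1, 2, 4, 4, 1, 1, 3
Total = 19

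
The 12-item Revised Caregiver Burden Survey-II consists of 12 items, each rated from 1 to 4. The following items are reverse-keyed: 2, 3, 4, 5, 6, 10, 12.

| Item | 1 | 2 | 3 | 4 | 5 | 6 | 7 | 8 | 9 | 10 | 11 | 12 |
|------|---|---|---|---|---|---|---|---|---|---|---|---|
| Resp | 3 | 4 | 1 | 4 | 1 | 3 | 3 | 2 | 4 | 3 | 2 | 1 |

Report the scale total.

32

Apply reverse scoring (reverse-coded value = 5 − response):
  item 2: 5 − 4 = 1
  item 3: 5 − 1 = 4
  item 4: 5 − 4 = 1
  item 5: 5 − 1 = 4
  item 6: 5 − 3 = 2
  item 10: 5 − 3 = 2
  item 12: 5 − 1 = 4
Scored responses: 3, 1, 4, 1, 4, 2, 3, 2, 4, 2, 2, 4
Total = 3 + 1 + 4 + 1 + 4 + 2 + 3 + 2 + 4 + 2 + 2 + 4 = 32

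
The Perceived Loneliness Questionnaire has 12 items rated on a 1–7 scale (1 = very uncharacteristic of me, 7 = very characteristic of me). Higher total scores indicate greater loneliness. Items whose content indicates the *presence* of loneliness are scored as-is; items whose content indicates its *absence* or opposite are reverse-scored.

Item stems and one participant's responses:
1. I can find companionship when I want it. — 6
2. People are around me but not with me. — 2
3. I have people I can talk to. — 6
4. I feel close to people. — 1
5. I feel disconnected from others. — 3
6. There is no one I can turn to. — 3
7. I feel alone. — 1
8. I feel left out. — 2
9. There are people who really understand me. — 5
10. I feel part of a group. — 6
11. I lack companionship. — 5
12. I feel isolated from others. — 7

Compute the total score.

39

Items 1, 3, 4, 9, 10 describe the absence/opposite of loneliness → reverse-score.
reverse-coded value = 8 − response.
  item 1: 8 − 6 = 2
  item 2: 2
  item 3: 8 − 6 = 2
  item 4: 8 − 1 = 7
  item 5: 3
  item 6: 3
  item 7: 1
  item 8: 2
  item 9: 8 − 5 = 3
  item 10: 8 − 6 = 2
  item 11: 5
  item 12: 7
Total = 2 + 2 + 2 + 7 + 3 + 3 + 1 + 2 + 3 + 2 + 5 + 7 = 39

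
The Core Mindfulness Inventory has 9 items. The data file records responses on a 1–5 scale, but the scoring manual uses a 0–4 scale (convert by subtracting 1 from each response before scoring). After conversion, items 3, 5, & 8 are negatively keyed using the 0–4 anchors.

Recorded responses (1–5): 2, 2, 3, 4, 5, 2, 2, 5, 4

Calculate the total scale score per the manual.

12

Convert to 0–4: 1, 1, 2, 3, 4, 1, 1, 4, 3
Reverse-coded (reversed = (0+4) − raw = 4 − raw):
  item 3: 4 − 2 = 2
  item 5: 4 − 4 = 0
  item 8: 4 − 4 = 0
Scored: 1, 1, 2, 3, 0, 1, 1, 0, 3
Total = 12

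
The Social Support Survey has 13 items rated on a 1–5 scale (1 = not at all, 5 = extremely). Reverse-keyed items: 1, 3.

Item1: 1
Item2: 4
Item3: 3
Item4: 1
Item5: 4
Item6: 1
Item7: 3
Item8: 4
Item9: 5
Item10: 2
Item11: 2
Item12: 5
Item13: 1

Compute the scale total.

Reversing items 1 & 3 with 6 − raw:
Total = (6−1) + 4 + (6−3) + 1 + 4 + 1 + 3 + 4 + 5 + 2 + 2 + 5 + 1
      = 5 + 4 + 3 + 1 + 4 + 1 + 3 + 4 + 5 + 2 + 2 + 5 + 1 = 40

40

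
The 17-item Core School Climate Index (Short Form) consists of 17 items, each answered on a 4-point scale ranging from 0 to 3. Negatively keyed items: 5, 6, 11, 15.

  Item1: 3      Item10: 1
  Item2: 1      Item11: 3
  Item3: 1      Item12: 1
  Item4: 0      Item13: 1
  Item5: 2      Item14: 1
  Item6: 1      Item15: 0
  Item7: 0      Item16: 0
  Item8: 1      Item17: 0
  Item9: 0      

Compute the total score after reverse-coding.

16

Reversing items 5, 6, 11, & 15 with 3 − raw:
Total = 3 + 1 + 1 + 0 + (3−2) + (3−1) + 0 + 1 + 0 + 1 + (3−3) + 1 + 1 + 1 + (3−0) + 0 + 0
      = 3 + 1 + 1 + 0 + 1 + 2 + 0 + 1 + 0 + 1 + 0 + 1 + 1 + 1 + 3 + 0 + 0 = 16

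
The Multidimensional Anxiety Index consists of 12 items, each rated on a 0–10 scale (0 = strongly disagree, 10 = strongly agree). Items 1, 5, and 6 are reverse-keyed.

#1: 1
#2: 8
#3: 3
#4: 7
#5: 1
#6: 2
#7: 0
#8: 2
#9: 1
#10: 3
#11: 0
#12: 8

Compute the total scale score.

58

Raw sum = 36. Reverse-keyed items: 1, 5, 6; their raw sum = 4.
Each reversal replaces raw with 10 − raw, changing the total by 10 − 2·raw per item.
Total = 36 + 3·10 − 2·4 = 36 + 30 − 8 = 58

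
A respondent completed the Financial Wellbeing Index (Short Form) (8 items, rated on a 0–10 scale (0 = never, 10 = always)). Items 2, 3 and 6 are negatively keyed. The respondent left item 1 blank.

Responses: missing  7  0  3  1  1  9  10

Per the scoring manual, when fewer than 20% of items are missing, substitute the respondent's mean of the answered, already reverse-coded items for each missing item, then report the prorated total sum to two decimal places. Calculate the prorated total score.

51.43

Reverse-coded (reversed = (0+10) − raw = 10 − raw):
  item 2: 10 − 7 = 3
  item 3: 10 − 0 = 10
  item 6: 10 − 1 = 9
Completed scored items (7 of 8): 3, 10, 3, 1, 9, 9, 10; sum = 45.
Person mean = 45 / 7 ≈ 6.4286
Prorated total = (45 / 7) × 8 = 51.43 (to 2 dp)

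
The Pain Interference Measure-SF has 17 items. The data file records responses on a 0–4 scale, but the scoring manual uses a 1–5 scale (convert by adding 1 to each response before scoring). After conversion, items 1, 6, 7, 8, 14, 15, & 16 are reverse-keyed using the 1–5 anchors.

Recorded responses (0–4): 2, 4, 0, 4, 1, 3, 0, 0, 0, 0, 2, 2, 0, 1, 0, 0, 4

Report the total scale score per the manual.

Convert to 1–5: 3, 5, 1, 5, 2, 4, 1, 1, 1, 1, 3, 3, 1, 2, 1, 1, 5
Reverse-coded (on a 1–5 scale, reversed = 6 − raw):
  item 1: 6 − 3 = 3
  item 6: 6 − 4 = 2
  item 7: 6 − 1 = 5
  item 8: 6 − 1 = 5
  item 14: 6 − 2 = 4
  item 15: 6 − 1 = 5
  item 16: 6 − 1 = 5
Scored: 3, 5, 1, 5, 2, 2, 5, 5, 1, 1, 3, 3, 1, 4, 5, 5, 5
Total = 56

56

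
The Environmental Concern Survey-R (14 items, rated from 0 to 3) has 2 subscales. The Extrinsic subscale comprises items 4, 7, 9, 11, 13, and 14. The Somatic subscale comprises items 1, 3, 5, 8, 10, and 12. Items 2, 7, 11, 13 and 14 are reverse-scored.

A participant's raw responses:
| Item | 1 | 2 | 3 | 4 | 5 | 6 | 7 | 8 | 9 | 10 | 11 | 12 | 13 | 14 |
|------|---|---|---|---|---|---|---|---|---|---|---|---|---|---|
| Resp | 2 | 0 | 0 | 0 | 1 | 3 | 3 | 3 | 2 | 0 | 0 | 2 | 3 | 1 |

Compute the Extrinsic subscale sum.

Extrinsic items: 4, 7, 9, 11, 13, 14.
Of these, items 7, 11, 13, and 14 are reverse-scored; reverse-coded value = 3 − response.
  item 4: 0
  item 7: 3 − 3 = 0
  item 9: 2
  item 11: 3 − 0 = 3
  item 13: 3 − 3 = 0
  item 14: 3 − 1 = 2
Sum = 0 + 0 + 2 + 3 + 0 + 2 = 7

7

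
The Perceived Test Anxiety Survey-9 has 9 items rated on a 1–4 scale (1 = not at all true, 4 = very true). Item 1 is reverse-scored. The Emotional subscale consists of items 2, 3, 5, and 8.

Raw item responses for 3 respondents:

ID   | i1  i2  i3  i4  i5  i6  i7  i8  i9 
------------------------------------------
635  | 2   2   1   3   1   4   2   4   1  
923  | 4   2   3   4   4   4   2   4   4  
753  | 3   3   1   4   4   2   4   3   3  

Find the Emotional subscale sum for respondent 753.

Respondent 753 raw: 3, 3, 1, 4, 4, 2, 4, 3, 3.
Emotional items: 2, 3, 5, 8.
Reverse-coded (reverse-coded value = 5 − response):
  item 2: 3
  item 3: 1
  item 5: 4
  item 8: 3
Sum = 3 + 1 + 4 + 3 = 11

11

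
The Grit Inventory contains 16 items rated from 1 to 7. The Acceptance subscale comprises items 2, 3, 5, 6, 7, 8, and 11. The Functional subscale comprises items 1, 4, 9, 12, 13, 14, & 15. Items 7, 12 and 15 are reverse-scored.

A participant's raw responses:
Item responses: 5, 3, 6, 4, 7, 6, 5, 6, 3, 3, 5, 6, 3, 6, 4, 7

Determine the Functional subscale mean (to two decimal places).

3.86

Functional items: 1, 4, 9, 12, 13, 14, 15.
Of these, items 12 & 15 are reverse-scored; reverse-coded value = 8 − response.
  item 1: 5
  item 4: 4
  item 9: 3
  item 12: 8 − 6 = 2
  item 13: 3
  item 14: 6
  item 15: 8 − 4 = 4
Sum = 5 + 4 + 3 + 2 + 3 + 6 + 4 = 27
Mean = 27 / 7 = 3.86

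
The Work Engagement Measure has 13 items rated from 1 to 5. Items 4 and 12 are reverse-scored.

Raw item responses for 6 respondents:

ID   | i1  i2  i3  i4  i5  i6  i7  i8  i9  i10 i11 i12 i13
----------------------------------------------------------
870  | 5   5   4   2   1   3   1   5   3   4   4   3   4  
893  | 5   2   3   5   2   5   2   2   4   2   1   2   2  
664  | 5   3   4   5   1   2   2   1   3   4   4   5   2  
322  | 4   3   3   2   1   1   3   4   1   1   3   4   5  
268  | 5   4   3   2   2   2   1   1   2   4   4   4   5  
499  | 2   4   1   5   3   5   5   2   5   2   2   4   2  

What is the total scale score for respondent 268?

39

Respondent 268 raw: 5, 4, 3, 2, 2, 2, 1, 1, 2, 4, 4, 4, 5.
Reverse-coded (reverse-coded value = 6 − response):
  item 1: 5
  item 2: 4
  item 3: 3
  item 4: 6 − 2 = 4
  item 5: 2
  item 6: 2
  item 7: 1
  item 8: 1
  item 9: 2
  item 10: 4
  item 11: 4
  item 12: 6 − 4 = 2
  item 13: 5
Sum = 5 + 4 + 3 + 4 + 2 + 2 + 1 + 1 + 2 + 4 + 4 + 2 + 5 = 39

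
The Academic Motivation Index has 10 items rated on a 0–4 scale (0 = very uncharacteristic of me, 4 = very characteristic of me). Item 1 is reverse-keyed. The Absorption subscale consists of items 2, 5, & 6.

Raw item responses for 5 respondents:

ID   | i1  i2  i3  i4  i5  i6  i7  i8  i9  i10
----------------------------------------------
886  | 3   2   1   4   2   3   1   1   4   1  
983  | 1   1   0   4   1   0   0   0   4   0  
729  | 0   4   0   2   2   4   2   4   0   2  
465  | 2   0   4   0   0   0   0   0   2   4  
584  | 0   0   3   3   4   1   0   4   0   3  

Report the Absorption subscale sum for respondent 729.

10

Respondent 729 raw: 0, 4, 0, 2, 2, 4, 2, 4, 0, 2.
Absorption items: 2, 5, 6.
Reverse-coded (on a 0–4 scale, reversed = 4 − raw):
  item 2: 4
  item 5: 2
  item 6: 4
Sum = 4 + 2 + 4 = 10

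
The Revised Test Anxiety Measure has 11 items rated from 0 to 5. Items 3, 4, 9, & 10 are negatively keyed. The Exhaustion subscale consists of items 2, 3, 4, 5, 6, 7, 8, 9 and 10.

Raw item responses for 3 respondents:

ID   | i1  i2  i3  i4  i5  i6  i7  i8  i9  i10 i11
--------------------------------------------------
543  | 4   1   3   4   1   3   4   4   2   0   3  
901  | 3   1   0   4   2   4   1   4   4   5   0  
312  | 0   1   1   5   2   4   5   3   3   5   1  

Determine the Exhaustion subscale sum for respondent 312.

21

Respondent 312 raw: 0, 1, 1, 5, 2, 4, 5, 3, 3, 5, 1.
Exhaustion items: 2, 3, 4, 5, 6, 7, 8, 9, 10.
Reverse-coded (reversed = (0+5) − raw = 5 − raw):
  item 2: 1
  item 3: 5 − 1 = 4
  item 4: 5 − 5 = 0
  item 5: 2
  item 6: 4
  item 7: 5
  item 8: 3
  item 9: 5 − 3 = 2
  item 10: 5 − 5 = 0
Sum = 1 + 4 + 0 + 2 + 4 + 5 + 3 + 2 + 0 = 21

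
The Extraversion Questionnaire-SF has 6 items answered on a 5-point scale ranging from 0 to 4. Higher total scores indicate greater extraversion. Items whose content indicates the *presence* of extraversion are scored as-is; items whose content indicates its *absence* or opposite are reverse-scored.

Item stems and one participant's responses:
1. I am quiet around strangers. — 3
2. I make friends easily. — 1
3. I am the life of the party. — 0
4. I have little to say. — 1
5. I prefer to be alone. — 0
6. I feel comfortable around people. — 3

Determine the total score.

12

Items 1, 4, 5 describe the absence/opposite of extraversion → reverse-score.
reversed = (0+4) − raw = 4 − raw.
  item 1: 4 − 3 = 1
  item 2: 1
  item 3: 0
  item 4: 4 − 1 = 3
  item 5: 4 − 0 = 4
  item 6: 3
Total = 1 + 1 + 0 + 3 + 4 + 3 = 12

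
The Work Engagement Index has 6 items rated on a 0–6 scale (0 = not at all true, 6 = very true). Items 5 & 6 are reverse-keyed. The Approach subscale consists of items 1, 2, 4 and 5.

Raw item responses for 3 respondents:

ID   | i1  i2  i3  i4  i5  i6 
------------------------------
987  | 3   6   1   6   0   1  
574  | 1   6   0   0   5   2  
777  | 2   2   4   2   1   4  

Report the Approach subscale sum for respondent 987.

21

Respondent 987 raw: 3, 6, 1, 6, 0, 1.
Approach items: 1, 2, 4, 5.
Reverse-coded (reverse-coded value = 6 − response):
  item 1: 3
  item 2: 6
  item 4: 6
  item 5: 6 − 0 = 6
Sum = 3 + 6 + 6 + 6 = 21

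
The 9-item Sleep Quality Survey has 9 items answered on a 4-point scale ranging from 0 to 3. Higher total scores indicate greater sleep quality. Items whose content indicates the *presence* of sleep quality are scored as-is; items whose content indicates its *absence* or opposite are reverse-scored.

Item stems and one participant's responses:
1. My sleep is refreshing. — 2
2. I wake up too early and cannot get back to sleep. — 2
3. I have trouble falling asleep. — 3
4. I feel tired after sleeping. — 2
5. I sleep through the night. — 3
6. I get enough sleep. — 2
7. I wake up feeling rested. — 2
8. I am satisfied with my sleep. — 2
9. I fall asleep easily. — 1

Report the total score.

14

Items 2, 3, 4 describe the absence/opposite of sleep quality → reverse-score.
on a 0–3 scale, reversed = 3 − raw.
  item 1: 2
  item 2: 3 − 2 = 1
  item 3: 3 − 3 = 0
  item 4: 3 − 2 = 1
  item 5: 3
  item 6: 2
  item 7: 2
  item 8: 2
  item 9: 1
Total = 2 + 1 + 0 + 1 + 3 + 2 + 2 + 2 + 1 = 14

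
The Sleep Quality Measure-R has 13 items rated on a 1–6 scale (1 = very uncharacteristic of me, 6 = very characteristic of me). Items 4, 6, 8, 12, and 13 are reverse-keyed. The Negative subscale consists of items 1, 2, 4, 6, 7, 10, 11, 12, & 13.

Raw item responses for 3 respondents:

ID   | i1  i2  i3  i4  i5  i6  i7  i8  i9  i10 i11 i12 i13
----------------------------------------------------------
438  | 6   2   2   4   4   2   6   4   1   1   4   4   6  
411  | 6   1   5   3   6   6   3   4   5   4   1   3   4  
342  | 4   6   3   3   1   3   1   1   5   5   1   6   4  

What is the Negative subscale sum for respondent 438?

31

Respondent 438 raw: 6, 2, 2, 4, 4, 2, 6, 4, 1, 1, 4, 4, 6.
Negative items: 1, 2, 4, 6, 7, 10, 11, 12, 13.
Reverse-coded (reverse-coded value = 7 − response):
  item 1: 6
  item 2: 2
  item 4: 7 − 4 = 3
  item 6: 7 − 2 = 5
  item 7: 6
  item 10: 1
  item 11: 4
  item 12: 7 − 4 = 3
  item 13: 7 − 6 = 1
Sum = 6 + 2 + 3 + 5 + 6 + 1 + 4 + 3 + 1 = 31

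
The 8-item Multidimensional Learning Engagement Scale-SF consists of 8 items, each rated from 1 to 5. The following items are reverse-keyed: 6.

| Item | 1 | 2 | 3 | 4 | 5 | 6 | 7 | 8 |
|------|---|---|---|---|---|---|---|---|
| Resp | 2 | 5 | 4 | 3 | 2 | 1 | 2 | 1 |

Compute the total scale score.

24

Raw sum = 20. Reverse-keyed items: 6; their raw sum = 1.
Each reversal replaces raw with 6 − raw, changing the total by 6 − 2·raw per item.
Total = 20 + 1·6 − 2·1 = 20 + 6 − 2 = 24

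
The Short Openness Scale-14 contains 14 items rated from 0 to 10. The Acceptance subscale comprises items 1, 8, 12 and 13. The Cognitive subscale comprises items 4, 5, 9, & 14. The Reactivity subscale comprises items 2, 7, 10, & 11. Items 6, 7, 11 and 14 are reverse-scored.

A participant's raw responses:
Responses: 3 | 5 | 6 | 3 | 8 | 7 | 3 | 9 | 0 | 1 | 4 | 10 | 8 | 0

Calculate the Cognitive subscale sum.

21

Cognitive items: 4, 5, 9, 14.
Of these, item 14 is reverse-scored; reversed = (0+10) − raw = 10 − raw.
  item 4: 3
  item 5: 8
  item 9: 0
  item 14: 10 − 0 = 10
Sum = 3 + 8 + 0 + 10 = 21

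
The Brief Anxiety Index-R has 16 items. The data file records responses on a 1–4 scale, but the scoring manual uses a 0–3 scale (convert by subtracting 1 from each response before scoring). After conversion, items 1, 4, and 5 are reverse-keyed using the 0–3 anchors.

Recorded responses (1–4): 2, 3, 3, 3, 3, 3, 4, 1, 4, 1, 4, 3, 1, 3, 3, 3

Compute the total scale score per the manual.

Convert to 0–3: 1, 2, 2, 2, 2, 2, 3, 0, 3, 0, 3, 2, 0, 2, 2, 2
Reverse-coded (reverse-coded value = 3 − response):
  item 1: 3 − 1 = 2
  item 4: 3 − 2 = 1
  item 5: 3 − 2 = 1
Scored: 2, 2, 2, 1, 1, 2, 3, 0, 3, 0, 3, 2, 0, 2, 2, 2
Total = 27

27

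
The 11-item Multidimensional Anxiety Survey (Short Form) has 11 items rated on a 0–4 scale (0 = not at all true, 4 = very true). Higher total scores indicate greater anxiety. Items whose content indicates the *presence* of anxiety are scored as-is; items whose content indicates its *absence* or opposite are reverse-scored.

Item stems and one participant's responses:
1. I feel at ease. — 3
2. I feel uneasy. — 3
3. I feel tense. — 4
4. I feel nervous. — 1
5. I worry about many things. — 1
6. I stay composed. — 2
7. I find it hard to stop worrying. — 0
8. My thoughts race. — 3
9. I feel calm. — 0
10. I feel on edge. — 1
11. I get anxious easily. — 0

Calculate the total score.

20

Items 1, 6, 9 describe the absence/opposite of anxiety → reverse-score.
reversed = (0+4) − raw = 4 − raw.
  item 1: 4 − 3 = 1
  item 2: 3
  item 3: 4
  item 4: 1
  item 5: 1
  item 6: 4 − 2 = 2
  item 7: 0
  item 8: 3
  item 9: 4 − 0 = 4
  item 10: 1
  item 11: 0
Total = 1 + 3 + 4 + 1 + 1 + 2 + 0 + 3 + 4 + 1 + 0 = 20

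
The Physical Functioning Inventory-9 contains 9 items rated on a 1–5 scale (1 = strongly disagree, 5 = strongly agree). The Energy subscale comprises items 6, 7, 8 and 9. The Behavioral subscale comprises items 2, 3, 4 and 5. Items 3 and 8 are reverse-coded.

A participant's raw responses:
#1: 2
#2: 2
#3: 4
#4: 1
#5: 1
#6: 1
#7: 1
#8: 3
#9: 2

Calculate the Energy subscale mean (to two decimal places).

Energy items: 6, 7, 8, 9.
Of these, item 8 is reverse-coded; reversed = (1+5) − raw = 6 − raw.
  item 6: 1
  item 7: 1
  item 8: 6 − 3 = 3
  item 9: 2
Sum = 1 + 1 + 3 + 2 = 7
Mean = 7 / 4 = 1.75

1.75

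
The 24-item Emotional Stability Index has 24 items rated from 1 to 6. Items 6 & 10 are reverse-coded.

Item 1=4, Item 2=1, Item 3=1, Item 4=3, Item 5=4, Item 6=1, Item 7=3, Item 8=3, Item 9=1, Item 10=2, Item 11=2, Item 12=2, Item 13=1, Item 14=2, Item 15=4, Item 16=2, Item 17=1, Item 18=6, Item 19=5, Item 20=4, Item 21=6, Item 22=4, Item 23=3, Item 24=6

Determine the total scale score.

Reversing items 6 & 10 with 7 − raw:
Total = 4 + 1 + 1 + 3 + 4 + (7−1) + 3 + 3 + 1 + (7−2) + 2 + 2 + 1 + 2 + 4 + 2 + 1 + 6 + 5 + 4 + 6 + 4 + 3 + 6
      = 4 + 1 + 1 + 3 + 4 + 6 + 3 + 3 + 1 + 5 + 2 + 2 + 1 + 2 + 4 + 2 + 1 + 6 + 5 + 4 + 6 + 4 + 3 + 6 = 79

79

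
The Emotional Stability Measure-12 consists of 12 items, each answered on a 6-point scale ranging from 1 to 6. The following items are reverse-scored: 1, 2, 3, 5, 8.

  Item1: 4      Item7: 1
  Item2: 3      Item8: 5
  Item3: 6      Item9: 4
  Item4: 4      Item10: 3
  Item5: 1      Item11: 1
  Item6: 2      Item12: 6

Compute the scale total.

Reversing items 1, 2, 3, 5 and 8 with 7 − raw:
Total = (7−4) + (7−3) + (7−6) + 4 + (7−1) + 2 + 1 + (7−5) + 4 + 3 + 1 + 6
      = 3 + 4 + 1 + 4 + 6 + 2 + 1 + 2 + 4 + 3 + 1 + 6 = 37

37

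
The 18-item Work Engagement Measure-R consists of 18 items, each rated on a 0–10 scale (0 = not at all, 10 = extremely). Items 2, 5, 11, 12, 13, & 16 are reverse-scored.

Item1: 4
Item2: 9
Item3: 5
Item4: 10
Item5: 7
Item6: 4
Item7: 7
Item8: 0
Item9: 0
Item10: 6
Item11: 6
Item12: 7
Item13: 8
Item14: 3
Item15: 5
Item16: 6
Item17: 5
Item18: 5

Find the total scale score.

71

Reversing items 2, 5, 11, 12, 13, & 16 with 10 − raw:
Total = 4 + (10−9) + 5 + 10 + (10−7) + 4 + 7 + 0 + 0 + 6 + (10−6) + (10−7) + (10−8) + 3 + 5 + (10−6) + 5 + 5
      = 4 + 1 + 5 + 10 + 3 + 4 + 7 + 0 + 0 + 6 + 4 + 3 + 2 + 3 + 5 + 4 + 5 + 5 = 71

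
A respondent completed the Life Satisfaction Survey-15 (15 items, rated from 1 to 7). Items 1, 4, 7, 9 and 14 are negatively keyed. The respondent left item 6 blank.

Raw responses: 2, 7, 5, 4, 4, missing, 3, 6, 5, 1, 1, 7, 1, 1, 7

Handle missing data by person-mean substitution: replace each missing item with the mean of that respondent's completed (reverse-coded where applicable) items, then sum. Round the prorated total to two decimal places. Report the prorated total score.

Reverse-coded (reversed = (1+7) − raw = 8 − raw):
  item 1: 8 − 2 = 6
  item 4: 8 − 4 = 4
  item 7: 8 − 3 = 5
  item 9: 8 − 5 = 3
  item 14: 8 − 1 = 7
Completed scored items (14 of 15): 6, 7, 5, 4, 4, 5, 6, 3, 1, 1, 7, 1, 7, 7; sum = 64.
Person mean = 64 / 14 ≈ 4.5714
Prorated total = (64 / 14) × 15 = 68.57 (to 2 dp)

68.57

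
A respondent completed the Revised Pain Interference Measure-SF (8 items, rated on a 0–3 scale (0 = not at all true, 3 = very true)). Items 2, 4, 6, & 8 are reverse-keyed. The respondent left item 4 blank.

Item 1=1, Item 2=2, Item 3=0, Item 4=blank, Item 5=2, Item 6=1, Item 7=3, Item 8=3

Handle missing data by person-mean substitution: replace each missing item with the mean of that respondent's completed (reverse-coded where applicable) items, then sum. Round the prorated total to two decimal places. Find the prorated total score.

Reverse-coded (reversed = (0+3) − raw = 3 − raw):
  item 2: 3 − 2 = 1
  item 6: 3 − 1 = 2
  item 8: 3 − 3 = 0
Completed scored items (7 of 8): 1, 1, 0, 2, 2, 3, 0; sum = 9.
Person mean = 9 / 7 ≈ 1.2857
Prorated total = (9 / 7) × 8 = 10.29 (to 2 dp)

10.29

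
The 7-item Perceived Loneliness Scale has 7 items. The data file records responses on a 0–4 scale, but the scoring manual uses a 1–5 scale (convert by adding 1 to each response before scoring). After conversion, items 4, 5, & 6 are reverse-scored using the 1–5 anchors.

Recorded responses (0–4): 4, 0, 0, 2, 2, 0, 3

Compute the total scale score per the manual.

22

Convert to 1–5: 5, 1, 1, 3, 3, 1, 4
Reverse-coded (reversed = (1+5) − raw = 6 − raw):
  item 4: 6 − 3 = 3
  item 5: 6 − 3 = 3
  item 6: 6 − 1 = 5
Scored: 5, 1, 1, 3, 3, 5, 4
Total = 22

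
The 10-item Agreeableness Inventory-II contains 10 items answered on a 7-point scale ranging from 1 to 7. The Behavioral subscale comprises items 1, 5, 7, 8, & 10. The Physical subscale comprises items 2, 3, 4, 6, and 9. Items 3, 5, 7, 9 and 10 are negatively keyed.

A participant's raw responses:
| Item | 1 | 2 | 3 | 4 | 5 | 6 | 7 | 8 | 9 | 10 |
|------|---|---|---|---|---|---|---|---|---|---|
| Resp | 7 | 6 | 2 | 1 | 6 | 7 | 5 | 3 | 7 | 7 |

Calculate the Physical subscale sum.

Physical items: 2, 3, 4, 6, 9.
Of these, items 3 & 9 are negatively keyed; reverse-coded value = 8 − response.
  item 2: 6
  item 3: 8 − 2 = 6
  item 4: 1
  item 6: 7
  item 9: 8 − 7 = 1
Sum = 6 + 6 + 1 + 7 + 1 = 21

21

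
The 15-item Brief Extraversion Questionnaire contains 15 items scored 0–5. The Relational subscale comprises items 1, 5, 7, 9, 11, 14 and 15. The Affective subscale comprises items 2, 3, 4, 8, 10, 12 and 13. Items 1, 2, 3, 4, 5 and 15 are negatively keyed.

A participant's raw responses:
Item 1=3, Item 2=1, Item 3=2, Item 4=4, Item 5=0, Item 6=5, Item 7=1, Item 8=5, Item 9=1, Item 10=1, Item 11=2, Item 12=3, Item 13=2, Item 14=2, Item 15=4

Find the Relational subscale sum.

Relational items: 1, 5, 7, 9, 11, 14, 15.
Of these, items 1, 5, & 15 are negatively keyed; reversed = (0+5) − raw = 5 − raw.
  item 1: 5 − 3 = 2
  item 5: 5 − 0 = 5
  item 7: 1
  item 9: 1
  item 11: 2
  item 14: 2
  item 15: 5 − 4 = 1
Sum = 2 + 5 + 1 + 1 + 2 + 2 + 1 = 14

14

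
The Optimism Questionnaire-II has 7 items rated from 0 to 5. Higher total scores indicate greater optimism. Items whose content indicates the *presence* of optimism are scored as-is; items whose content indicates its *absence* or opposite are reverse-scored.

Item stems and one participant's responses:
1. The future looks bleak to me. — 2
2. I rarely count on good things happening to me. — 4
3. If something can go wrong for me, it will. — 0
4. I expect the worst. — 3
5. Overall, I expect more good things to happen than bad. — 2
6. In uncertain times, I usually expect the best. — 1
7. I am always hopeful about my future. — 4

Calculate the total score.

18

Items 1, 2, 3, 4 describe the absence/opposite of optimism → reverse-score.
on a 0–5 scale, reversed = 5 − raw.
  item 1: 5 − 2 = 3
  item 2: 5 − 4 = 1
  item 3: 5 − 0 = 5
  item 4: 5 − 3 = 2
  item 5: 2
  item 6: 1
  item 7: 4
Total = 3 + 1 + 5 + 2 + 2 + 1 + 4 = 18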